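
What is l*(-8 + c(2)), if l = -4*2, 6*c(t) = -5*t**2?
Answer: 272/3 ≈ 90.667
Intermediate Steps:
c(t) = -5*t**2/6 (c(t) = (-5*t**2)/6 = -5*t**2/6)
l = -8 (l = -1*8 = -8)
l*(-8 + c(2)) = -8*(-8 - 5/6*2**2) = -8*(-8 - 5/6*4) = -8*(-8 - 10/3) = -8*(-34/3) = 272/3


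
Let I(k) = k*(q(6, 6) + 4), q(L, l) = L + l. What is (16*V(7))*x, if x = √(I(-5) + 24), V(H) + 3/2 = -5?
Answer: -208*I*√14 ≈ -778.26*I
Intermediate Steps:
I(k) = 16*k (I(k) = k*((6 + 6) + 4) = k*(12 + 4) = k*16 = 16*k)
V(H) = -13/2 (V(H) = -3/2 - 5 = -13/2)
x = 2*I*√14 (x = √(16*(-5) + 24) = √(-80 + 24) = √(-56) = 2*I*√14 ≈ 7.4833*I)
(16*V(7))*x = (16*(-13/2))*(2*I*√14) = -208*I*√14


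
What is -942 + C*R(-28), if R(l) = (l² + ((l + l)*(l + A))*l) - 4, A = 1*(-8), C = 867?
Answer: -48265098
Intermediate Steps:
A = -8
R(l) = -4 + l² + 2*l²*(-8 + l) (R(l) = (l² + ((l + l)*(l - 8))*l) - 4 = (l² + ((2*l)*(-8 + l))*l) - 4 = (l² + (2*l*(-8 + l))*l) - 4 = (l² + 2*l²*(-8 + l)) - 4 = -4 + l² + 2*l²*(-8 + l))
-942 + C*R(-28) = -942 + 867*(-4 - 15*(-28)² + 2*(-28)³) = -942 + 867*(-4 - 15*784 + 2*(-21952)) = -942 + 867*(-4 - 11760 - 43904) = -942 + 867*(-55668) = -942 - 48264156 = -48265098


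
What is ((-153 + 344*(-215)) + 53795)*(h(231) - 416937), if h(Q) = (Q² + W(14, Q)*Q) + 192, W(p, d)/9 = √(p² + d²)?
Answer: 7383236112 - 295687854*√1093 ≈ -2.3924e+9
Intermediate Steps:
W(p, d) = 9*√(d² + p²) (W(p, d) = 9*√(p² + d²) = 9*√(d² + p²))
h(Q) = 192 + Q² + 9*Q*√(196 + Q²) (h(Q) = (Q² + (9*√(Q² + 14²))*Q) + 192 = (Q² + (9*√(Q² + 196))*Q) + 192 = (Q² + (9*√(196 + Q²))*Q) + 192 = (Q² + 9*Q*√(196 + Q²)) + 192 = 192 + Q² + 9*Q*√(196 + Q²))
((-153 + 344*(-215)) + 53795)*(h(231) - 416937) = ((-153 + 344*(-215)) + 53795)*((192 + 231² + 9*231*√(196 + 231²)) - 416937) = ((-153 - 73960) + 53795)*((192 + 53361 + 9*231*√(196 + 53361)) - 416937) = (-74113 + 53795)*((192 + 53361 + 9*231*√53557) - 416937) = -20318*((192 + 53361 + 9*231*(7*√1093)) - 416937) = -20318*((192 + 53361 + 14553*√1093) - 416937) = -20318*((53553 + 14553*√1093) - 416937) = -20318*(-363384 + 14553*√1093) = 7383236112 - 295687854*√1093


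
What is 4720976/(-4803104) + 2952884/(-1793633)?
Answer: -1415669206109/538437864802 ≈ -2.6292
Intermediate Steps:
4720976/(-4803104) + 2952884/(-1793633) = 4720976*(-1/4803104) + 2952884*(-1/1793633) = -295061/300194 - 2952884/1793633 = -1415669206109/538437864802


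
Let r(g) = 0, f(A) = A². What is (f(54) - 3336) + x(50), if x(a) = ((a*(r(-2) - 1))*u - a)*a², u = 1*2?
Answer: -375420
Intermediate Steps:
u = 2
x(a) = -3*a³ (x(a) = ((a*(0 - 1))*2 - a)*a² = ((a*(-1))*2 - a)*a² = (-a*2 - a)*a² = (-2*a - a)*a² = (-3*a)*a² = -3*a³)
(f(54) - 3336) + x(50) = (54² - 3336) - 3*50³ = (2916 - 3336) - 3*125000 = -420 - 375000 = -375420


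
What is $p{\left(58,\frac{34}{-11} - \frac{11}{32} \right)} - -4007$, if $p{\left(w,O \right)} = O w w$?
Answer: $- \frac{664153}{88} \approx -7547.2$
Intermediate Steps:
$p{\left(w,O \right)} = O w^{2}$
$p{\left(58,\frac{34}{-11} - \frac{11}{32} \right)} - -4007 = \left(\frac{34}{-11} - \frac{11}{32}\right) 58^{2} - -4007 = \left(34 \left(- \frac{1}{11}\right) - \frac{11}{32}\right) 3364 + 4007 = \left(- \frac{34}{11} - \frac{11}{32}\right) 3364 + 4007 = \left(- \frac{1209}{352}\right) 3364 + 4007 = - \frac{1016769}{88} + 4007 = - \frac{664153}{88}$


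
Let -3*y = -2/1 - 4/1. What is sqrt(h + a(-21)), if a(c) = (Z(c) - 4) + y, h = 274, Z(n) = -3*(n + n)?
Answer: sqrt(398) ≈ 19.950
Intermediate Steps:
y = 2 (y = -(-2/1 - 4/1)/3 = -(-2*1 - 4*1)/3 = -(-2 - 4)/3 = -1/3*(-6) = 2)
Z(n) = -6*n
a(c) = -2 - 6*c (a(c) = (-6*c - 4) + 2 = (-4 - 6*c) + 2 = -2 - 6*c)
sqrt(h + a(-21)) = sqrt(274 + (-2 - 6*(-21))) = sqrt(274 + (-2 + 126)) = sqrt(274 + 124) = sqrt(398)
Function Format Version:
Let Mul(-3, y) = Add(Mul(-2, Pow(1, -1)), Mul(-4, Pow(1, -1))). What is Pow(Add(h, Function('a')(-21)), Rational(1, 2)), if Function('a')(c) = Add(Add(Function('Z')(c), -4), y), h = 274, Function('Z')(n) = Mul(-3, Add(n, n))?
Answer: Pow(398, Rational(1, 2)) ≈ 19.950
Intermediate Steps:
y = 2 (y = Mul(Rational(-1, 3), Add(Mul(-2, Pow(1, -1)), Mul(-4, Pow(1, -1)))) = Mul(Rational(-1, 3), Add(Mul(-2, 1), Mul(-4, 1))) = Mul(Rational(-1, 3), Add(-2, -4)) = Mul(Rational(-1, 3), -6) = 2)
Function('Z')(n) = Mul(-6, n) (Function('Z')(n) = Mul(-3, Mul(2, n)) = Mul(-6, n))
Function('a')(c) = Add(-2, Mul(-6, c)) (Function('a')(c) = Add(Add(Mul(-6, c), -4), 2) = Add(Add(-4, Mul(-6, c)), 2) = Add(-2, Mul(-6, c)))
Pow(Add(h, Function('a')(-21)), Rational(1, 2)) = Pow(Add(274, Add(-2, Mul(-6, -21))), Rational(1, 2)) = Pow(Add(274, Add(-2, 126)), Rational(1, 2)) = Pow(Add(274, 124), Rational(1, 2)) = Pow(398, Rational(1, 2))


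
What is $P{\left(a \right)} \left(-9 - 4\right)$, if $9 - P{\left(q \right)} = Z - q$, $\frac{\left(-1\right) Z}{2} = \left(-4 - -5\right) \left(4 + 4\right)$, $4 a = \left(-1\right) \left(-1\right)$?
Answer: $- \frac{1313}{4} \approx -328.25$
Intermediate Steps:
$a = \frac{1}{4}$ ($a = \frac{\left(-1\right) \left(-1\right)}{4} = \frac{1}{4} \cdot 1 = \frac{1}{4} \approx 0.25$)
$Z = -16$ ($Z = - 2 \left(-4 - -5\right) \left(4 + 4\right) = - 2 \left(-4 + 5\right) 8 = - 2 \cdot 1 \cdot 8 = \left(-2\right) 8 = -16$)
$P{\left(q \right)} = 25 + q$ ($P{\left(q \right)} = 9 - \left(-16 - q\right) = 9 + \left(16 + q\right) = 25 + q$)
$P{\left(a \right)} \left(-9 - 4\right) = \left(25 + \frac{1}{4}\right) \left(-9 - 4\right) = \frac{101}{4} \left(-13\right) = - \frac{1313}{4}$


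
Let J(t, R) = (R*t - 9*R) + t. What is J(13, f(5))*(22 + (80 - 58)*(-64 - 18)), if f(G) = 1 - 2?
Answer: -16038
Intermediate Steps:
f(G) = -1
J(t, R) = t - 9*R + R*t (J(t, R) = (-9*R + R*t) + t = t - 9*R + R*t)
J(13, f(5))*(22 + (80 - 58)*(-64 - 18)) = (13 - 9*(-1) - 1*13)*(22 + (80 - 58)*(-64 - 18)) = (13 + 9 - 13)*(22 + 22*(-82)) = 9*(22 - 1804) = 9*(-1782) = -16038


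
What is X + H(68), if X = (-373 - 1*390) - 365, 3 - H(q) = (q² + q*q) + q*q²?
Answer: -324805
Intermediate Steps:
H(q) = 3 - q³ - 2*q² (H(q) = 3 - ((q² + q*q) + q*q²) = 3 - ((q² + q²) + q³) = 3 - (2*q² + q³) = 3 - (q³ + 2*q²) = 3 + (-q³ - 2*q²) = 3 - q³ - 2*q²)
X = -1128 (X = (-373 - 390) - 365 = -763 - 365 = -1128)
X + H(68) = -1128 + (3 - 1*68³ - 2*68²) = -1128 + (3 - 1*314432 - 2*4624) = -1128 + (3 - 314432 - 9248) = -1128 - 323677 = -324805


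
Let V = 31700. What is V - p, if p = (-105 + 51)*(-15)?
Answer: 30890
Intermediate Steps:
p = 810 (p = -54*(-15) = 810)
V - p = 31700 - 1*810 = 31700 - 810 = 30890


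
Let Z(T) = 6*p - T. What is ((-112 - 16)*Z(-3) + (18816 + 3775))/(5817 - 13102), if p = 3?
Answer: -19903/7285 ≈ -2.7321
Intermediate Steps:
Z(T) = 18 - T (Z(T) = 6*3 - T = 18 - T)
((-112 - 16)*Z(-3) + (18816 + 3775))/(5817 - 13102) = ((-112 - 16)*(18 - 1*(-3)) + (18816 + 3775))/(5817 - 13102) = (-128*(18 + 3) + 22591)/(-7285) = (-128*21 + 22591)*(-1/7285) = (-2688 + 22591)*(-1/7285) = 19903*(-1/7285) = -19903/7285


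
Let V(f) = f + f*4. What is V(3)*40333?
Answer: 604995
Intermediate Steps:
V(f) = 5*f (V(f) = f + 4*f = 5*f)
V(3)*40333 = (5*3)*40333 = 15*40333 = 604995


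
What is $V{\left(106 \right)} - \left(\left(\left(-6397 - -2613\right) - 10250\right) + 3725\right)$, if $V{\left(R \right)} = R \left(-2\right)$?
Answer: $10097$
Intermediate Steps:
$V{\left(R \right)} = - 2 R$
$V{\left(106 \right)} - \left(\left(\left(-6397 - -2613\right) - 10250\right) + 3725\right) = \left(-2\right) 106 - \left(\left(\left(-6397 - -2613\right) - 10250\right) + 3725\right) = -212 - \left(\left(\left(-6397 + 2613\right) - 10250\right) + 3725\right) = -212 - \left(\left(-3784 - 10250\right) + 3725\right) = -212 - \left(-14034 + 3725\right) = -212 - -10309 = -212 + 10309 = 10097$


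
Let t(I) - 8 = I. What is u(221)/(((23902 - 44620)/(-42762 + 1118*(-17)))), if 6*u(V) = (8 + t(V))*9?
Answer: 1219918/1151 ≈ 1059.9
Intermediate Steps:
t(I) = 8 + I
u(V) = 24 + 3*V/2 (u(V) = ((8 + (8 + V))*9)/6 = ((16 + V)*9)/6 = (144 + 9*V)/6 = 24 + 3*V/2)
u(221)/(((23902 - 44620)/(-42762 + 1118*(-17)))) = (24 + (3/2)*221)/(((23902 - 44620)/(-42762 + 1118*(-17)))) = (24 + 663/2)/((-20718/(-42762 - 19006))) = 711/(2*((-20718/(-61768)))) = 711/(2*((-20718*(-1/61768)))) = 711/(2*(10359/30884)) = (711/2)*(30884/10359) = 1219918/1151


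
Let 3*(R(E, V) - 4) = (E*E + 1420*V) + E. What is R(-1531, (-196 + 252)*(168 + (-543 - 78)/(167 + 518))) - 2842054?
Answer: 324395432/137 ≈ 2.3678e+6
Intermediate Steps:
R(E, V) = 4 + E/3 + E²/3 + 1420*V/3 (R(E, V) = 4 + ((E*E + 1420*V) + E)/3 = 4 + ((E² + 1420*V) + E)/3 = 4 + (E + E² + 1420*V)/3 = 4 + (E/3 + E²/3 + 1420*V/3) = 4 + E/3 + E²/3 + 1420*V/3)
R(-1531, (-196 + 252)*(168 + (-543 - 78)/(167 + 518))) - 2842054 = (4 + (⅓)*(-1531) + (⅓)*(-1531)² + 1420*((-196 + 252)*(168 + (-543 - 78)/(167 + 518)))/3) - 2842054 = (4 - 1531/3 + (⅓)*2343961 + 1420*(56*(168 - 621/685))/3) - 2842054 = (4 - 1531/3 + 2343961/3 + 1420*(56*(168 - 621*1/685))/3) - 2842054 = (4 - 1531/3 + 2343961/3 + 1420*(56*(168 - 621/685))/3) - 2842054 = (4 - 1531/3 + 2343961/3 + 1420*(56*(114459/685))/3) - 2842054 = (4 - 1531/3 + 2343961/3 + (1420/3)*(6409704/685)) - 2842054 = (4 - 1531/3 + 2343961/3 + 606785312/137) - 2842054 = 713756830/137 - 2842054 = 324395432/137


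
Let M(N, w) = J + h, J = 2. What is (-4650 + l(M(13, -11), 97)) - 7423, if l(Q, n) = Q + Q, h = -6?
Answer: -12081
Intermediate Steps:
M(N, w) = -4 (M(N, w) = 2 - 6 = -4)
l(Q, n) = 2*Q
(-4650 + l(M(13, -11), 97)) - 7423 = (-4650 + 2*(-4)) - 7423 = (-4650 - 8) - 7423 = -4658 - 7423 = -12081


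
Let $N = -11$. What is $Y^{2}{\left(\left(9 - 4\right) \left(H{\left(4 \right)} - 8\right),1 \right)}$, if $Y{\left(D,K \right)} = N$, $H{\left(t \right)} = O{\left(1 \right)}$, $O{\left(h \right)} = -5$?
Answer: $121$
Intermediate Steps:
$H{\left(t \right)} = -5$
$Y{\left(D,K \right)} = -11$
$Y^{2}{\left(\left(9 - 4\right) \left(H{\left(4 \right)} - 8\right),1 \right)} = \left(-11\right)^{2} = 121$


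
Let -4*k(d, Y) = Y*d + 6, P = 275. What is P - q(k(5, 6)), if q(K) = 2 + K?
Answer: 282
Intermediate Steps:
k(d, Y) = -3/2 - Y*d/4 (k(d, Y) = -(Y*d + 6)/4 = -(6 + Y*d)/4 = -3/2 - Y*d/4)
P - q(k(5, 6)) = 275 - (2 + (-3/2 - ¼*6*5)) = 275 - (2 + (-3/2 - 15/2)) = 275 - (2 - 9) = 275 - 1*(-7) = 275 + 7 = 282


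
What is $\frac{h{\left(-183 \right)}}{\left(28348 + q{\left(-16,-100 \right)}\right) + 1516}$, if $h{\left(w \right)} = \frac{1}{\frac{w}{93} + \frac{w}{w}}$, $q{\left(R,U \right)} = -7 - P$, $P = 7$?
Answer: $- \frac{31}{895500} \approx -3.4618 \cdot 10^{-5}$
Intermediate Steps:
$q{\left(R,U \right)} = -14$ ($q{\left(R,U \right)} = -7 - 7 = -14$)
$h{\left(w \right)} = \frac{1}{1 + \frac{w}{93}}$ ($h{\left(w \right)} = \frac{1}{w \frac{1}{93} + 1} = \frac{1}{\frac{w}{93} + 1} = \frac{1}{1 + \frac{w}{93}}$)
$\frac{h{\left(-183 \right)}}{\left(28348 + q{\left(-16,-100 \right)}\right) + 1516} = \frac{93 \frac{1}{93 - 183}}{\left(28348 - 14\right) + 1516} = \frac{93 \frac{1}{-90}}{28334 + 1516} = \frac{93 \left(- \frac{1}{90}\right)}{29850} = \left(- \frac{31}{30}\right) \frac{1}{29850} = - \frac{31}{895500}$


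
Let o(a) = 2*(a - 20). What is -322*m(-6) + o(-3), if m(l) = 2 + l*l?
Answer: -12282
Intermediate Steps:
m(l) = 2 + l²
o(a) = -40 + 2*a (o(a) = 2*(-20 + a) = -40 + 2*a)
-322*m(-6) + o(-3) = -322*(2 + (-6)²) + (-40 + 2*(-3)) = -322*(2 + 36) + (-40 - 6) = -322*38 - 46 = -12236 - 46 = -12282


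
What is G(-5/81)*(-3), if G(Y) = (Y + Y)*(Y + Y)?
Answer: -100/2187 ≈ -0.045725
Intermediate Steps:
G(Y) = 4*Y**2 (G(Y) = (2*Y)*(2*Y) = 4*Y**2)
G(-5/81)*(-3) = (4*(-5/81)**2)*(-3) = (4*(25/6561))*(-3) = (100/6561)*(-3) = -100/2187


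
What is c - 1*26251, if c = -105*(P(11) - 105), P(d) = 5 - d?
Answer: -14596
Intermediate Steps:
c = 11655 (c = -105*((5 - 1*11) - 105) = -105*((5 - 11) - 105) = -105*(-6 - 105) = -105*(-111) = 11655)
c - 1*26251 = 11655 - 1*26251 = 11655 - 26251 = -14596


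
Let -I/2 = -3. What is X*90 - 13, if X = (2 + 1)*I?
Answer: 1607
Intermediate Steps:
I = 6 (I = -2*(-3) = 6)
X = 18 (X = (2 + 1)*6 = 3*6 = 18)
X*90 - 13 = 18*90 - 13 = 1620 - 13 = 1607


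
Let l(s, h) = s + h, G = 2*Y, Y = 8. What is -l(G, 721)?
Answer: -737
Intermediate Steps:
G = 16 (G = 2*8 = 16)
l(s, h) = h + s
-l(G, 721) = -(721 + 16) = -1*737 = -737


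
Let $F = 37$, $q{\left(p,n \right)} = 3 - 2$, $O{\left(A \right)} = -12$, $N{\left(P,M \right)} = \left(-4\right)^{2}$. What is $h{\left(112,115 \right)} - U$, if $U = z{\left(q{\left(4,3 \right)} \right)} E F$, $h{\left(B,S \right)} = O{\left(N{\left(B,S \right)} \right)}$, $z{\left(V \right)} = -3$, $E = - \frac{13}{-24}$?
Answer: $\frac{385}{8} \approx 48.125$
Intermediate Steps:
$N{\left(P,M \right)} = 16$
$q{\left(p,n \right)} = 1$ ($q{\left(p,n \right)} = 3 - 2 = 1$)
$E = \frac{13}{24}$ ($E = \left(-13\right) \left(- \frac{1}{24}\right) = \frac{13}{24} \approx 0.54167$)
$h{\left(B,S \right)} = -12$
$U = - \frac{481}{8}$ ($U = \left(-3\right) \frac{13}{24} \cdot 37 = \left(- \frac{13}{8}\right) 37 = - \frac{481}{8} \approx -60.125$)
$h{\left(112,115 \right)} - U = -12 - - \frac{481}{8} = -12 + \frac{481}{8} = \frac{385}{8}$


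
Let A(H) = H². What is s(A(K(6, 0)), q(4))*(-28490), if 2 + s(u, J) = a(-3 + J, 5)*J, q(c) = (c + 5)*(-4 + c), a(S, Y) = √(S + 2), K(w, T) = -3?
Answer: 56980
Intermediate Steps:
a(S, Y) = √(2 + S)
q(c) = (-4 + c)*(5 + c) (q(c) = (5 + c)*(-4 + c) = (-4 + c)*(5 + c))
s(u, J) = -2 + J*√(-1 + J) (s(u, J) = -2 + √(2 + (-3 + J))*J = -2 + √(-1 + J)*J = -2 + J*√(-1 + J))
s(A(K(6, 0)), q(4))*(-28490) = (-2 + (-20 + 4 + 4²)*√(-1 + (-20 + 4 + 4²)))*(-28490) = (-2 + (-20 + 4 + 16)*√(-1 + (-20 + 4 + 16)))*(-28490) = (-2 + 0*√(-1 + 0))*(-28490) = (-2 + 0*√(-1))*(-28490) = (-2 + 0*I)*(-28490) = (-2 + 0)*(-28490) = -2*(-28490) = 56980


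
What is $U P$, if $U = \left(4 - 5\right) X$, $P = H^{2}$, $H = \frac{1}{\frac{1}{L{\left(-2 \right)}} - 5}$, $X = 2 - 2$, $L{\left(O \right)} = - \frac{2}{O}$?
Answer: $0$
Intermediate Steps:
$X = 0$ ($X = 2 - 2 = 0$)
$H = - \frac{1}{4}$ ($H = \frac{1}{\frac{1}{\left(-2\right) \frac{1}{-2}} - 5} = \frac{1}{\frac{1}{\left(-2\right) \left(- \frac{1}{2}\right)} - 5} = \frac{1}{1^{-1} - 5} = \frac{1}{1 - 5} = \frac{1}{-4} = - \frac{1}{4} \approx -0.25$)
$P = \frac{1}{16}$ ($P = \left(- \frac{1}{4}\right)^{2} = \frac{1}{16} \approx 0.0625$)
$U = 0$ ($U = \left(4 - 5\right) 0 = \left(-1\right) 0 = 0$)
$U P = 0 \cdot \frac{1}{16} = 0$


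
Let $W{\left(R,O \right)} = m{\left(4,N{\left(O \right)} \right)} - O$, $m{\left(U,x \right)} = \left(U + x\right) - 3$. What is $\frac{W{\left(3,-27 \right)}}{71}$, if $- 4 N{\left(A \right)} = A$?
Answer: $\frac{139}{284} \approx 0.48944$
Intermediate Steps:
$N{\left(A \right)} = - \frac{A}{4}$
$m{\left(U,x \right)} = -3 + U + x$
$W{\left(R,O \right)} = 1 - \frac{5 O}{4}$ ($W{\left(R,O \right)} = \left(-3 + 4 - \frac{O}{4}\right) - O = \left(1 - \frac{O}{4}\right) - O = 1 - \frac{5 O}{4}$)
$\frac{W{\left(3,-27 \right)}}{71} = \frac{1 - - \frac{135}{4}}{71} = \frac{1 + \frac{135}{4}}{71} = \frac{1}{71} \cdot \frac{139}{4} = \frac{139}{284}$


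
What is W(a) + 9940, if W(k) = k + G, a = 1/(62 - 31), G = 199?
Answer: 314310/31 ≈ 10139.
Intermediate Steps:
a = 1/31 ≈ 0.032258
W(k) = 199 + k (W(k) = k + 199 = 199 + k)
W(a) + 9940 = (199 + 1/31) + 9940 = 6170/31 + 9940 = 314310/31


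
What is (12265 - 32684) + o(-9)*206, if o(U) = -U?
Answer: -18565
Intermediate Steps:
(12265 - 32684) + o(-9)*206 = (12265 - 32684) - 1*(-9)*206 = -20419 + 9*206 = -20419 + 1854 = -18565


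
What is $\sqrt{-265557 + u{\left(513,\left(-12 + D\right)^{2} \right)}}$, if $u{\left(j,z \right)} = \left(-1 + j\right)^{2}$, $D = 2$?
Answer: $i \sqrt{3413} \approx 58.421 i$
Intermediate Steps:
$\sqrt{-265557 + u{\left(513,\left(-12 + D\right)^{2} \right)}} = \sqrt{-265557 + \left(-1 + 513\right)^{2}} = \sqrt{-265557 + 512^{2}} = \sqrt{-265557 + 262144} = \sqrt{-3413} = i \sqrt{3413}$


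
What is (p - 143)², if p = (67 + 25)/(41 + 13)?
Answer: 14554225/729 ≈ 19965.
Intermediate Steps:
p = 46/27 (p = 92/54 = 92*(1/54) = 46/27 ≈ 1.7037)
(p - 143)² = (46/27 - 143)² = (-3815/27)² = 14554225/729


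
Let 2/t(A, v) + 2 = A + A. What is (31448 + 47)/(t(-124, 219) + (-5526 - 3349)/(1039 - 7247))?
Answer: 24440120000/1103167 ≈ 22155.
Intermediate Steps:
t(A, v) = 2/(-2 + 2*A) (t(A, v) = 2/(-2 + (A + A)) = 2/(-2 + 2*A))
(31448 + 47)/(t(-124, 219) + (-5526 - 3349)/(1039 - 7247)) = (31448 + 47)/(1/(-1 - 124) + (-5526 - 3349)/(1039 - 7247)) = 31495/(1/(-125) - 8875/(-6208)) = 31495/(-1/125 - 8875*(-1/6208)) = 31495/(-1/125 + 8875/6208) = 31495/(1103167/776000) = 31495*(776000/1103167) = 24440120000/1103167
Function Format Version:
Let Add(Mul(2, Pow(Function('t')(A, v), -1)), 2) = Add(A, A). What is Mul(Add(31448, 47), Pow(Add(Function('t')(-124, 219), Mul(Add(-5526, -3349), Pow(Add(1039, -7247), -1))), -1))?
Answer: Rational(24440120000, 1103167) ≈ 22155.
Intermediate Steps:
Function('t')(A, v) = Mul(2, Pow(Add(-2, Mul(2, A)), -1)) (Function('t')(A, v) = Mul(2, Pow(Add(-2, Add(A, A)), -1)) = Mul(2, Pow(Add(-2, Mul(2, A)), -1)))
Mul(Add(31448, 47), Pow(Add(Function('t')(-124, 219), Mul(Add(-5526, -3349), Pow(Add(1039, -7247), -1))), -1)) = Mul(Add(31448, 47), Pow(Add(Pow(Add(-1, -124), -1), Mul(Add(-5526, -3349), Pow(Add(1039, -7247), -1))), -1)) = Mul(31495, Pow(Add(Pow(-125, -1), Mul(-8875, Pow(-6208, -1))), -1)) = Mul(31495, Pow(Add(Rational(-1, 125), Mul(-8875, Rational(-1, 6208))), -1)) = Mul(31495, Pow(Add(Rational(-1, 125), Rational(8875, 6208)), -1)) = Mul(31495, Pow(Rational(1103167, 776000), -1)) = Mul(31495, Rational(776000, 1103167)) = Rational(24440120000, 1103167)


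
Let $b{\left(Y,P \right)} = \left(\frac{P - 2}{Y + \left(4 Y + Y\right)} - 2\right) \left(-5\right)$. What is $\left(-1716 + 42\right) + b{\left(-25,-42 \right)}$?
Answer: $- \frac{24982}{15} \approx -1665.5$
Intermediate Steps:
$b{\left(Y,P \right)} = 10 - \frac{5 \left(-2 + P\right)}{6 Y}$ ($b{\left(Y,P \right)} = \left(\frac{-2 + P}{Y + 5 Y} - 2\right) \left(-5\right) = \left(\frac{-2 + P}{6 Y} - 2\right) \left(-5\right) = \left(-2 + \frac{-2 + P}{6 Y}\right) \left(-5\right) = 10 - \frac{5 \left(-2 + P\right)}{6 Y}$)
$\left(-1716 + 42\right) + b{\left(-25,-42 \right)} = \left(-1716 + 42\right) + \frac{5 \left(2 - -42 + 12 \left(-25\right)\right)}{6 \left(-25\right)} = -1674 + \frac{5}{6} \left(- \frac{1}{25}\right) \left(2 + 42 - 300\right) = -1674 + \frac{5}{6} \left(- \frac{1}{25}\right) \left(-256\right) = -1674 + \frac{128}{15} = - \frac{24982}{15}$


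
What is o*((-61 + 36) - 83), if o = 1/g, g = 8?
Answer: -27/2 ≈ -13.500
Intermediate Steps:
o = ⅛ (o = 1/8 = ⅛ ≈ 0.12500)
o*((-61 + 36) - 83) = ((-61 + 36) - 83)/8 = (-25 - 83)/8 = (⅛)*(-108) = -27/2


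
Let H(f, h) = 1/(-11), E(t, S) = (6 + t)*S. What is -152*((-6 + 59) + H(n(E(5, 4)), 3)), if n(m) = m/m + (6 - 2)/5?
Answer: -88464/11 ≈ -8042.2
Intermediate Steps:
E(t, S) = S*(6 + t)
n(m) = 9/5 (n(m) = 1 + 4*(1/5) = 1 + 4/5 = 9/5)
H(f, h) = -1/11
-152*((-6 + 59) + H(n(E(5, 4)), 3)) = -152*((-6 + 59) - 1/11) = -152*(53 - 1/11) = -152*582/11 = -88464/11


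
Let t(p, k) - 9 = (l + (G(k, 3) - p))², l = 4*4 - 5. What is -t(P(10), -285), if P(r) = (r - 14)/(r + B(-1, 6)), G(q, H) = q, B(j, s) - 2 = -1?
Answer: -9061189/121 ≈ -74886.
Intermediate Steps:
B(j, s) = 1 (B(j, s) = 2 - 1 = 1)
l = 11 (l = 16 - 5 = 11)
P(r) = (-14 + r)/(1 + r) (P(r) = (r - 14)/(r + 1) = (-14 + r)/(1 + r))
t(p, k) = 9 + (11 + k - p)² (t(p, k) = 9 + (11 + (k - p))² = 9 + (11 + k - p)²)
-t(P(10), -285) = -(9 + (11 - 285 - (-14 + 10)/(1 + 10))²) = -(9 + (11 - 285 - (-4)/11)²) = -(9 + (11 - 285 - 1*(-4/11))²) = -(9 + (11 - 285 + 4/11)²) = -(9 + (-3010/11)²) = -(9 + 9060100/121) = -1*9061189/121 = -9061189/121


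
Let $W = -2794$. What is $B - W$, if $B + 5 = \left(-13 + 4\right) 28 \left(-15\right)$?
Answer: $6569$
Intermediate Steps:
$B = 3775$ ($B = -5 + \left(-13 + 4\right) 28 \left(-15\right) = -5 + \left(-9\right) 28 \left(-15\right) = -5 - -3780 = -5 + 3780 = 3775$)
$B - W = 3775 - -2794 = 3775 + 2794 = 6569$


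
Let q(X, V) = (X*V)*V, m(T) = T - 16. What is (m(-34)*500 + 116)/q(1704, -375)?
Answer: -6221/59906250 ≈ -0.00010385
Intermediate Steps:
m(T) = -16 + T
q(X, V) = X*V**2 (q(X, V) = (V*X)*V = X*V**2)
(m(-34)*500 + 116)/q(1704, -375) = ((-16 - 34)*500 + 116)/((1704*(-375)**2)) = (-50*500 + 116)/((1704*140625)) = (-25000 + 116)/239625000 = -24884*1/239625000 = -6221/59906250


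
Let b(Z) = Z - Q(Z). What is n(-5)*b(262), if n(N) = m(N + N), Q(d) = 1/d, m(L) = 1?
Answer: 68643/262 ≈ 262.00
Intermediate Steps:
n(N) = 1
b(Z) = Z - 1/Z
n(-5)*b(262) = 1*(262 - 1/262) = 1*(68643/262) = 68643/262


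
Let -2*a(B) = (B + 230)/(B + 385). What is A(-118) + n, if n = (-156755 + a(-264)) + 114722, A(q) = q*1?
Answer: -5100254/121 ≈ -42151.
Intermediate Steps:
a(B) = -(230 + B)/(2*(385 + B)) (a(B) = -(B + 230)/(2*(B + 385)) = -(230 + B)/(2*(385 + B)))
A(q) = q
n = -5085976/121 (n = (-156755 + (-230 - 1*(-264))/(2*(385 - 264))) + 114722 = (-156755 + (½)*(-230 + 264)/121) + 114722 = (-156755 + (½)*(1/121)*34) + 114722 = (-156755 + 17/121) + 114722 = -18967338/121 + 114722 = -5085976/121 ≈ -42033.)
A(-118) + n = -118 - 5085976/121 = -5100254/121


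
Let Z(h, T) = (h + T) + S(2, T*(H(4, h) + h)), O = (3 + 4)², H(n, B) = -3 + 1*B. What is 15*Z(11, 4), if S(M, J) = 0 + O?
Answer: 960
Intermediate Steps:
H(n, B) = -3 + B
O = 49 (O = 7² = 49)
S(M, J) = 49 (S(M, J) = 0 + 49 = 49)
Z(h, T) = 49 + T + h (Z(h, T) = (h + T) + 49 = (T + h) + 49 = 49 + T + h)
15*Z(11, 4) = 15*(49 + 4 + 11) = 15*64 = 960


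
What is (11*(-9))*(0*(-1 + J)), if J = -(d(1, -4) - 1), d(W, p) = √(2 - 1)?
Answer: 0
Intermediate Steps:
d(W, p) = 1 (d(W, p) = √1 = 1)
J = 0 (J = -(1 - 1) = -1*0 = 0)
(11*(-9))*(0*(-1 + J)) = (11*(-9))*(0*(-1 + 0)) = -0*(-1) = -99*0 = 0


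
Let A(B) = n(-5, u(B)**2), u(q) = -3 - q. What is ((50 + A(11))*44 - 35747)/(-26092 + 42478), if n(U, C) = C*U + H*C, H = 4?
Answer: -14057/5462 ≈ -2.5736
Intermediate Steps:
n(U, C) = 4*C + C*U (n(U, C) = C*U + 4*C = 4*C + C*U)
A(B) = -(-3 - B)**2 (A(B) = (-3 - B)**2*(4 - 5) = (-3 - B)**2*(-1) = -(-3 - B)**2)
((50 + A(11))*44 - 35747)/(-26092 + 42478) = ((50 - (3 + 11)**2)*44 - 35747)/(-26092 + 42478) = ((50 - 1*14**2)*44 - 35747)/16386 = ((50 - 1*196)*44 - 35747)*(1/16386) = ((50 - 196)*44 - 35747)*(1/16386) = (-146*44 - 35747)*(1/16386) = (-6424 - 35747)*(1/16386) = -42171*1/16386 = -14057/5462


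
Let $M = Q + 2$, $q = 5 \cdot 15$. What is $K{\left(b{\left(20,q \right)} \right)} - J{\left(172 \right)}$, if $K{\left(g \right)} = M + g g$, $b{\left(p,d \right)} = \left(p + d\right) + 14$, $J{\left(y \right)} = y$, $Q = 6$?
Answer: $11717$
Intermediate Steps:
$q = 75$
$M = 8$ ($M = 6 + 2 = 8$)
$b{\left(p,d \right)} = 14 + d + p$ ($b{\left(p,d \right)} = \left(d + p\right) + 14 = 14 + d + p$)
$K{\left(g \right)} = 8 + g^{2}$ ($K{\left(g \right)} = 8 + g g = 8 + g^{2}$)
$K{\left(b{\left(20,q \right)} \right)} - J{\left(172 \right)} = \left(8 + \left(14 + 75 + 20\right)^{2}\right) - 172 = \left(8 + 109^{2}\right) - 172 = \left(8 + 11881\right) - 172 = 11889 - 172 = 11717$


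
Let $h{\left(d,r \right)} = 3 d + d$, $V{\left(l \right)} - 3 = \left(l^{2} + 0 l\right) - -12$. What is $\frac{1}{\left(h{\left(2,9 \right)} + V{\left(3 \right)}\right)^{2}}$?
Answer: $\frac{1}{1024} \approx 0.00097656$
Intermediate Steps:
$V{\left(l \right)} = 15 + l^{2}$ ($V{\left(l \right)} = 3 + \left(\left(l^{2} + 0 l\right) - -12\right) = 3 + \left(\left(l^{2} + 0\right) + 12\right) = 3 + \left(l^{2} + 12\right) = 3 + \left(12 + l^{2}\right) = 15 + l^{2}$)
$h{\left(d,r \right)} = 4 d$
$\frac{1}{\left(h{\left(2,9 \right)} + V{\left(3 \right)}\right)^{2}} = \frac{1}{\left(4 \cdot 2 + \left(15 + 3^{2}\right)\right)^{2}} = \frac{1}{\left(8 + \left(15 + 9\right)\right)^{2}} = \frac{1}{\left(8 + 24\right)^{2}} = \frac{1}{32^{2}} = \frac{1}{1024}$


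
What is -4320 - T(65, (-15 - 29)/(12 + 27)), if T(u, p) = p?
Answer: -168436/39 ≈ -4318.9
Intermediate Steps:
-4320 - T(65, (-15 - 29)/(12 + 27)) = -4320 - (-15 - 29)/(12 + 27) = -4320 - (-44)/39 = -4320 - 1*(-44/39) = -4320 + 44/39 = -168436/39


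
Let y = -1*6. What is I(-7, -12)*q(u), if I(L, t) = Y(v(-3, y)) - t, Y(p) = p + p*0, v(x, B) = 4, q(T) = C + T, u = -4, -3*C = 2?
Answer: -224/3 ≈ -74.667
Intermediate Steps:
C = -2/3 (C = -1/3*2 = -2/3 ≈ -0.66667)
q(T) = -2/3 + T
y = -6
Y(p) = p (Y(p) = p + 0 = p)
I(L, t) = 4 - t
I(-7, -12)*q(u) = (4 - 1*(-12))*(-2/3 - 4) = (4 + 12)*(-14/3) = 16*(-14/3) = -224/3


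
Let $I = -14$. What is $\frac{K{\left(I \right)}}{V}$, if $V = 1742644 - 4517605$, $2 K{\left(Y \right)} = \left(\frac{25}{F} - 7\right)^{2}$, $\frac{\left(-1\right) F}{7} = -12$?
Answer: $- \frac{316969}{39160249632} \approx -8.0942 \cdot 10^{-6}$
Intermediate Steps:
$F = 84$ ($F = \left(-7\right) \left(-12\right) = 84$)
$K{\left(Y \right)} = \frac{316969}{14112}$ ($K{\left(Y \right)} = \frac{\left(\frac{25}{84} - 7\right)^{2}}{2} = \frac{\left(- \frac{563}{84}\right)^{2}}{2} = \frac{1}{2} \cdot \frac{316969}{7056} = \frac{316969}{14112}$)
$V = -2774961$ ($V = 1742644 - 4517605 = -2774961$)
$\frac{K{\left(I \right)}}{V} = \frac{316969}{14112 \left(-2774961\right)} = \frac{316969}{14112} \left(- \frac{1}{2774961}\right) = - \frac{316969}{39160249632}$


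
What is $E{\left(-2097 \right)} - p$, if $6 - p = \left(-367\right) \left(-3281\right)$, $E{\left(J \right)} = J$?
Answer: $1202024$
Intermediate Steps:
$p = -1204121$ ($p = 6 - \left(-367\right) \left(-3281\right) = 6 - 1204127 = -1204121$)
$E{\left(-2097 \right)} - p = -2097 - -1204121 = -2097 + 1204121 = 1202024$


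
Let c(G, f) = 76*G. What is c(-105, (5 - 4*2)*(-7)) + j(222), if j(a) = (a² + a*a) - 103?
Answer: 90485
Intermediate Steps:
j(a) = -103 + 2*a² (j(a) = (a² + a²) - 103 = 2*a² - 103 = -103 + 2*a²)
c(-105, (5 - 4*2)*(-7)) + j(222) = 76*(-105) + (-103 + 2*222²) = -7980 + (-103 + 2*49284) = -7980 + (-103 + 98568) = -7980 + 98465 = 90485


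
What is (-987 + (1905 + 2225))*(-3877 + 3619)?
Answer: -810894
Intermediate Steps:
(-987 + (1905 + 2225))*(-3877 + 3619) = (-987 + 4130)*(-258) = 3143*(-258) = -810894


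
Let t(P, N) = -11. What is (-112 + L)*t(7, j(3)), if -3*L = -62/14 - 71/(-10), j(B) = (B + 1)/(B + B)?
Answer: 260777/210 ≈ 1241.8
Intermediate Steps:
j(B) = (1 + B)/(2*B) (j(B) = (1 + B)/((2*B)) = (1 + B)*(1/(2*B)) = (1 + B)/(2*B))
L = -187/210 (L = -(-62/14 - 71/(-10))/3 = -(-62*1/14 - 71*(-⅒))/3 = -(-31/7 + 71/10)/3 = -⅓*187/70 = -187/210 ≈ -0.89048)
(-112 + L)*t(7, j(3)) = (-112 - 187/210)*(-11) = -23707/210*(-11) = 260777/210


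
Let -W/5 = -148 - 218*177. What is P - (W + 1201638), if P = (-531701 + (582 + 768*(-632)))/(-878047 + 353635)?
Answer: -731715242401/524412 ≈ -1.3953e+6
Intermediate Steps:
W = 193670 (W = -5*(-148 - 218*177) = -5*(-148 - 38586) = -5*(-38734) = 193670)
P = 1016495/524412 (P = (-531701 + (582 - 485376))/(-524412) = (-531701 - 484794)*(-1/524412) = -1016495*(-1/524412) = 1016495/524412 ≈ 1.9384)
P - (W + 1201638) = 1016495/524412 - (193670 + 1201638) = 1016495/524412 - 1*1395308 = 1016495/524412 - 1395308 = -731715242401/524412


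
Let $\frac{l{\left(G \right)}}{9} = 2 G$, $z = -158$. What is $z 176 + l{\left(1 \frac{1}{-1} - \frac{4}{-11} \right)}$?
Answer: $- \frac{306014}{11} \approx -27819.0$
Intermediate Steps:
$l{\left(G \right)} = 18 G$ ($l{\left(G \right)} = 9 \cdot 2 G = 18 G$)
$z 176 + l{\left(1 \frac{1}{-1} - \frac{4}{-11} \right)} = \left(-158\right) 176 + 18 \left(1 \frac{1}{-1} - \frac{4}{-11}\right) = -27808 + 18 \left(1 \left(-1\right) - - \frac{4}{11}\right) = -27808 + 18 \left(-1 + \frac{4}{11}\right) = -27808 + 18 \left(- \frac{7}{11}\right) = -27808 - \frac{126}{11} = - \frac{306014}{11}$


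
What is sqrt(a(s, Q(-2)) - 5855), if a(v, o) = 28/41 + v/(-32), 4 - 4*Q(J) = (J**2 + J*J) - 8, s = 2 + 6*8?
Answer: I*sqrt(157499737)/164 ≈ 76.524*I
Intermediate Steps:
s = 50 (s = 2 + 48 = 50)
Q(J) = 3 - J**2/2 (Q(J) = 1 - ((J**2 + J*J) - 8)/4 = 1 - ((J**2 + J**2) - 8)/4 = 1 - (2*J**2 - 8)/4 = 1 - (-8 + 2*J**2)/4 = 1 + (2 - J**2/2) = 3 - J**2/2)
a(v, o) = 28/41 - v/32 (a(v, o) = 28*(1/41) + v*(-1/32) = 28/41 - v/32)
sqrt(a(s, Q(-2)) - 5855) = sqrt((28/41 - 1/32*50) - 5855) = sqrt((28/41 - 25/16) - 5855) = sqrt(-577/656 - 5855) = sqrt(-3841457/656) = I*sqrt(157499737)/164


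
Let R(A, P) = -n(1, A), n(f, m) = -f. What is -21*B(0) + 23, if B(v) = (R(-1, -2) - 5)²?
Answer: -313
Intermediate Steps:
R(A, P) = 1 (R(A, P) = -(-1) = -1*(-1) = 1)
B(v) = 16 (B(v) = (1 - 5)² = (-4)² = 16)
-21*B(0) + 23 = -21*16 + 23 = -336 + 23 = -313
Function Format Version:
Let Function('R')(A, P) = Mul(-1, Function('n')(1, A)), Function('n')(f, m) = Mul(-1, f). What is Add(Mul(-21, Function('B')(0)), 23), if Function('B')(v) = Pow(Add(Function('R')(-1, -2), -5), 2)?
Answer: -313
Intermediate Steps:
Function('R')(A, P) = 1 (Function('R')(A, P) = Mul(-1, Mul(-1, 1)) = Mul(-1, -1) = 1)
Function('B')(v) = 16 (Function('B')(v) = Pow(Add(1, -5), 2) = Pow(-4, 2) = 16)
Add(Mul(-21, Function('B')(0)), 23) = Add(Mul(-21, 16), 23) = Add(-336, 23) = -313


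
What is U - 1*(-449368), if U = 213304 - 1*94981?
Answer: 567691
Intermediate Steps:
U = 118323 (U = 213304 - 94981 = 118323)
U - 1*(-449368) = 118323 - 1*(-449368) = 118323 + 449368 = 567691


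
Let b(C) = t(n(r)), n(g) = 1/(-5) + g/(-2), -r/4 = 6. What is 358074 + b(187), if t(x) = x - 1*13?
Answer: 1790364/5 ≈ 3.5807e+5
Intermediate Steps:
r = -24 (r = -4*6 = -24)
n(g) = -1/5 - g/2 (n(g) = 1*(-1/5) + g*(-1/2) = -1/5 - g/2)
t(x) = -13 + x (t(x) = x - 13 = -13 + x)
b(C) = -6/5 (b(C) = -13 + (-1/5 - 1/2*(-24)) = -13 + (-1/5 + 12) = -13 + 59/5 = -6/5)
358074 + b(187) = 358074 - 6/5 = 1790364/5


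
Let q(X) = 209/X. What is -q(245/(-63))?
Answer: 1881/35 ≈ 53.743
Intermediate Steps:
-q(245/(-63)) = -209/(245/(-63)) = -209/(245*(-1/63)) = -209/(-35/9) = -209*(-9)/35 = -1*(-1881/35) = 1881/35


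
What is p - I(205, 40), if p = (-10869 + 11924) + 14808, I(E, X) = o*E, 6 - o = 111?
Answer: 37388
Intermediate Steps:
o = -105 (o = 6 - 1*111 = 6 - 111 = -105)
I(E, X) = -105*E
p = 15863 (p = 1055 + 14808 = 15863)
p - I(205, 40) = 15863 - (-105)*205 = 15863 - 1*(-21525) = 15863 + 21525 = 37388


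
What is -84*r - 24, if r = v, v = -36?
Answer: 3000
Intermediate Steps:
r = -36
-84*r - 24 = -84*(-36) - 24 = 3024 - 24 = 3000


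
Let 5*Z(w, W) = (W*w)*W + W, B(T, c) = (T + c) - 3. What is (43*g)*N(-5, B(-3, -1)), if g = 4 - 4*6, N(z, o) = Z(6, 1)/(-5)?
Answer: 1204/5 ≈ 240.80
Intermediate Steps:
B(T, c) = -3 + T + c
Z(w, W) = W/5 + w*W²/5 (Z(w, W) = ((W*w)*W + W)/5 = (w*W² + W)/5 = (W + w*W²)/5 = W/5 + w*W²/5)
N(z, o) = -7/25 (N(z, o) = ((⅕)*1*(1 + 1*6))/(-5) = ((⅕)*1*(1 + 6))*(-⅕) = ((⅕)*1*7)*(-⅕) = (7/5)*(-⅕) = -7/25)
g = -20 (g = 4 - 24 = -20)
(43*g)*N(-5, B(-3, -1)) = (43*(-20))*(-7/25) = -860*(-7/25) = 1204/5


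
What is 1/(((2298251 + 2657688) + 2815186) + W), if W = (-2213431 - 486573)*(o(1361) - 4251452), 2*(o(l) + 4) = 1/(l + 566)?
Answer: 1927/22119948166230721 ≈ 8.7116e-14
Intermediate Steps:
o(l) = -4 + 1/(2*(566 + l)) (o(l) = -4 + 1/(2*(l + 566)) = -4 + 1/(2*(566 + l)))
W = 22119933191272846/1927 (W = (-2213431 - 486573)*((-4527 - 8*1361)/(2*(566 + 1361)) - 4251452) = -2700004*((1/2)*(-4527 - 10888)/1927 - 4251452) = -2700004*((1/2)*(1/1927)*(-15415) - 4251452) = -2700004*(-15415/3854 - 4251452) = -2700004*(-16385111423/3854) = 22119933191272846/1927 ≈ 1.1479e+13)
1/(((2298251 + 2657688) + 2815186) + W) = 1/(((2298251 + 2657688) + 2815186) + 22119933191272846/1927) = 1/((4955939 + 2815186) + 22119933191272846/1927) = 1/(7771125 + 22119933191272846/1927) = 1/(22119948166230721/1927) = 1927/22119948166230721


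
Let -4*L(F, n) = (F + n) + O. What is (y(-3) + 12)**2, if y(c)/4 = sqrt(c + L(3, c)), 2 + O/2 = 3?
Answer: 88 + 48*I*sqrt(14) ≈ 88.0 + 179.6*I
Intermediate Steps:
O = 2 (O = -4 + 2*3 = -4 + 6 = 2)
L(F, n) = -1/2 - F/4 - n/4 (L(F, n) = -((F + n) + 2)/4 = -(2 + F + n)/4 = -1/2 - F/4 - n/4)
y(c) = 4*sqrt(-5/4 + 3*c/4) (y(c) = 4*sqrt(c + (-1/2 - 1/4*3 - c/4)) = 4*sqrt(c + (-1/2 - 3/4 - c/4)) = 4*sqrt(c + (-5/4 - c/4)) = 4*sqrt(-5/4 + 3*c/4))
(y(-3) + 12)**2 = (2*sqrt(-5 + 3*(-3)) + 12)**2 = (2*sqrt(-5 - 9) + 12)**2 = (2*sqrt(-14) + 12)**2 = (2*(I*sqrt(14)) + 12)**2 = (2*I*sqrt(14) + 12)**2 = (12 + 2*I*sqrt(14))**2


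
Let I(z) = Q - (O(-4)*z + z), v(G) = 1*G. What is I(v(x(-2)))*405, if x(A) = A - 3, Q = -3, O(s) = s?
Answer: -7290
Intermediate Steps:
x(A) = -3 + A
v(G) = G
I(z) = -3 + 3*z (I(z) = -3 - (-4*z + z) = -3 - (-3)*z = -3 + 3*z)
I(v(x(-2)))*405 = (-3 + 3*(-3 - 2))*405 = (-3 + 3*(-5))*405 = (-3 - 15)*405 = -18*405 = -7290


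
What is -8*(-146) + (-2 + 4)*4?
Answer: 1176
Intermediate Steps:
-8*(-146) + (-2 + 4)*4 = 1168 + 2*4 = 1168 + 8 = 1176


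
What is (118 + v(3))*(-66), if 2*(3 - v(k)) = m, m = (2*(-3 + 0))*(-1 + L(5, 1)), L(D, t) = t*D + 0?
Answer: -8778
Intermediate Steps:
L(D, t) = D*t (L(D, t) = D*t + 0 = D*t)
m = -24 (m = (2*(-3 + 0))*(-1 + 5*1) = (2*(-3))*(-1 + 5) = -6*4 = -24)
v(k) = 15 (v(k) = 3 - 1/2*(-24) = 3 + 12 = 15)
(118 + v(3))*(-66) = (118 + 15)*(-66) = 133*(-66) = -8778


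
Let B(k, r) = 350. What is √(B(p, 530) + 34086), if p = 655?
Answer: 2*√8609 ≈ 185.57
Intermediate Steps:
√(B(p, 530) + 34086) = √(350 + 34086) = √34436 = 2*√8609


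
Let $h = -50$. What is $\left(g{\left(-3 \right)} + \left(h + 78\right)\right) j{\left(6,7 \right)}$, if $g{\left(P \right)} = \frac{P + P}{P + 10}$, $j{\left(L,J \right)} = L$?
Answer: $\frac{1140}{7} \approx 162.86$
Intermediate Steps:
$g{\left(P \right)} = \frac{2 P}{10 + P}$
$\left(g{\left(-3 \right)} + \left(h + 78\right)\right) j{\left(6,7 \right)} = \left(2 \left(-3\right) \frac{1}{10 - 3} + \left(-50 + 78\right)\right) 6 = \left(2 \left(-3\right) \frac{1}{7} + 28\right) 6 = \left(- \frac{6}{7} + 28\right) 6 = \frac{190}{7} \cdot 6 = \frac{1140}{7}$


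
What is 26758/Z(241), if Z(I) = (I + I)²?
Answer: 13379/116162 ≈ 0.11518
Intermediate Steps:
Z(I) = 4*I² (Z(I) = (2*I)² = 4*I²)
26758/Z(241) = 26758/((4*241²)) = 26758/((4*58081)) = 26758/232324 = 26758*(1/232324) = 13379/116162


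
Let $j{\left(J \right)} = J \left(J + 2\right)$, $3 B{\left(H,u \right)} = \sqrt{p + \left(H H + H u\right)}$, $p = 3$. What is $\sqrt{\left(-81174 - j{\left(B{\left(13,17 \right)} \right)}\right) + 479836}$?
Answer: $\frac{\sqrt{3587565 - 6 \sqrt{393}}}{3} \approx 631.35$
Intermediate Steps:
$B{\left(H,u \right)} = \frac{\sqrt{3 + H^{2} + H u}}{3}$ ($B{\left(H,u \right)} = \frac{\sqrt{3 + \left(H H + H u\right)}}{3} = \frac{\sqrt{3 + \left(H^{2} + H u\right)}}{3} = \frac{\sqrt{3 + H^{2} + H u}}{3}$)
$j{\left(J \right)} = J \left(2 + J\right)$
$\sqrt{\left(-81174 - j{\left(B{\left(13,17 \right)} \right)}\right) + 479836} = \sqrt{\left(-81174 - \frac{\sqrt{3 + 13^{2} + 13 \cdot 17}}{3} \left(2 + \frac{\sqrt{3 + 13^{2} + 13 \cdot 17}}{3}\right)\right) + 479836} = \sqrt{\left(-81174 - \frac{\sqrt{3 + 169 + 221}}{3} \left(2 + \frac{\sqrt{3 + 169 + 221}}{3}\right)\right) + 479836} = \sqrt{\left(-81174 - \frac{\sqrt{393}}{3} \left(2 + \frac{\sqrt{393}}{3}\right)\right) + 479836} = \sqrt{\left(-81174 - \frac{\sqrt{393} \left(2 + \frac{\sqrt{393}}{3}\right)}{3}\right) + 479836} = \sqrt{398662 - \frac{\sqrt{393} \left(2 + \frac{\sqrt{393}}{3}\right)}{3}}$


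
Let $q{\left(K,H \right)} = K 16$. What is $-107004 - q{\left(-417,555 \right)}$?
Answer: $-100332$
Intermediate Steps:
$q{\left(K,H \right)} = 16 K$
$-107004 - q{\left(-417,555 \right)} = -107004 - 16 \left(-417\right) = -107004 - -6672 = -107004 + 6672 = -100332$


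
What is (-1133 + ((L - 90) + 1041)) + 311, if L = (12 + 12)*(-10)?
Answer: -111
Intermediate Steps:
L = -240 (L = 24*(-10) = -240)
(-1133 + ((L - 90) + 1041)) + 311 = (-1133 + ((-240 - 90) + 1041)) + 311 = (-1133 + (-330 + 1041)) + 311 = (-1133 + 711) + 311 = -422 + 311 = -111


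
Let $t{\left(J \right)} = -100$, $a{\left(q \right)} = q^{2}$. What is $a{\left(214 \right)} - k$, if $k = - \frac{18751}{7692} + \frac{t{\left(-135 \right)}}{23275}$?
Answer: $\frac{327974184541}{7161252} \approx 45798.0$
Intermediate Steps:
$k = - \frac{17487949}{7161252}$ ($k = - \frac{18751}{7692} - \frac{100}{23275} = \left(-18751\right) \frac{1}{7692} - \frac{4}{931} = - \frac{18751}{7692} - \frac{4}{931} = - \frac{17487949}{7161252} \approx -2.442$)
$a{\left(214 \right)} - k = 214^{2} - - \frac{17487949}{7161252} = 45796 + \frac{17487949}{7161252} = \frac{327974184541}{7161252}$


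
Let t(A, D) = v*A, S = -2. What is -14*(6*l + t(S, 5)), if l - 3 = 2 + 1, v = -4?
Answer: -616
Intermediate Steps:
t(A, D) = -4*A
l = 6 (l = 3 + (2 + 1) = 3 + 3 = 6)
-14*(6*l + t(S, 5)) = -14*(6*6 - 4*(-2)) = -14*(36 + 8) = -14*44 = -616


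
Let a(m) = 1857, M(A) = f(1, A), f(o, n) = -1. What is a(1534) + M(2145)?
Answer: 1856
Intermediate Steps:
M(A) = -1
a(1534) + M(2145) = 1857 - 1 = 1856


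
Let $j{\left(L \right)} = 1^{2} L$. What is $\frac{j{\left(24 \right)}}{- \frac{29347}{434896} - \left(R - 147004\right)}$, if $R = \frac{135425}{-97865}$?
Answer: $\frac{204293265792}{1251341506602961} \approx 0.00016326$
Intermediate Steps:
$R = - \frac{27085}{19573}$ ($R = 135425 \left(- \frac{1}{97865}\right) = - \frac{27085}{19573} \approx -1.3838$)
$j{\left(L \right)} = L$ ($j{\left(L \right)} = 1 L = L$)
$\frac{j{\left(24 \right)}}{- \frac{29347}{434896} - \left(R - 147004\right)} = \frac{24}{- \frac{29347}{434896} - \left(- \frac{27085}{19573} - 147004\right)} = \frac{24}{\left(-29347\right) \frac{1}{434896} - \left(- \frac{27085}{19573} - 147004\right)} = \frac{24}{- \frac{29347}{434896} - - \frac{2877336377}{19573}} = \frac{24}{- \frac{29347}{434896} + \frac{2877336377}{19573}} = \frac{24}{\frac{1251341506602961}{8512219408}} = 24 \cdot \frac{8512219408}{1251341506602961} = \frac{204293265792}{1251341506602961}$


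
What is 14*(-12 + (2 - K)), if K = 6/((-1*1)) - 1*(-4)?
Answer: -112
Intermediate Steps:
K = -2 (K = 6/(-1) + 4 = 6*(-1) + 4 = -6 + 4 = -2)
14*(-12 + (2 - K)) = 14*(-12 + (2 - 1*(-2))) = 14*(-12 + (2 + 2)) = 14*(-12 + 4) = 14*(-8) = -112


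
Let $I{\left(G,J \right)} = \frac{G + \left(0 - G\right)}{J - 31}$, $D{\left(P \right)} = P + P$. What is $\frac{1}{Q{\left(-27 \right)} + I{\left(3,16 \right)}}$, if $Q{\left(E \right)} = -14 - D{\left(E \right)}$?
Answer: $\frac{1}{40} \approx 0.025$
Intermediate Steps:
$D{\left(P \right)} = 2 P$
$Q{\left(E \right)} = -14 - 2 E$
$I{\left(G,J \right)} = 0$ ($I{\left(G,J \right)} = \frac{G - G}{-31 + J} = \frac{0}{-31 + J} = 0$)
$\frac{1}{Q{\left(-27 \right)} + I{\left(3,16 \right)}} = \frac{1}{\left(-14 - -54\right) + 0} = \frac{1}{\left(-14 + 54\right) + 0} = \frac{1}{40 + 0} = \frac{1}{40}$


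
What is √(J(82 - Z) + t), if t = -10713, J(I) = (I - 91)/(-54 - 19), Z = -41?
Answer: I*√57091913/73 ≈ 103.51*I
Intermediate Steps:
J(I) = 91/73 - I/73 (J(I) = (-91 + I)/(-73) = (-91 + I)*(-1/73) = 91/73 - I/73)
√(J(82 - Z) + t) = √((91/73 - (82 - 1*(-41))/73) - 10713) = √((91/73 - (82 + 41)/73) - 10713) = √((91/73 - 1/73*123) - 10713) = √((91/73 - 123/73) - 10713) = √(-32/73 - 10713) = √(-782081/73) = I*√57091913/73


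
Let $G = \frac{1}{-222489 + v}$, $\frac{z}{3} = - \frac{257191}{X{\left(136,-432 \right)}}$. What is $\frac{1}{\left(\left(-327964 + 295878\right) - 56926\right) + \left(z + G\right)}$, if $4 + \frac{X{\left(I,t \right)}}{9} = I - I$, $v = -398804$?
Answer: $- \frac{7455516}{503839422241} \approx -1.4797 \cdot 10^{-5}$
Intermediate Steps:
$X{\left(I,t \right)} = -36$ ($X{\left(I,t \right)} = -36 + 9 \left(I - I\right) = -36 + 9 \cdot 0 = -36 + 0 = -36$)
$z = \frac{257191}{12}$ ($z = 3 \left(- \frac{257191}{-36}\right) = 3 \left(\left(-257191\right) \left(- \frac{1}{36}\right)\right) = 3 \cdot \frac{257191}{36} = \frac{257191}{12} \approx 21433.0$)
$G = - \frac{1}{621293}$ ($G = \frac{1}{-222489 - 398804} = \frac{1}{-621293} = - \frac{1}{621293} \approx -1.6095 \cdot 10^{-6}$)
$\frac{1}{\left(\left(-327964 + 295878\right) - 56926\right) + \left(z + G\right)} = \frac{1}{\left(\left(-327964 + 295878\right) - 56926\right) + \left(\frac{257191}{12} - \frac{1}{621293}\right)} = \frac{1}{\left(-32086 - 56926\right) + \frac{159790967951}{7455516}} = \frac{1}{-89012 + \frac{159790967951}{7455516}} = \frac{1}{- \frac{503839422241}{7455516}} = - \frac{7455516}{503839422241}$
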